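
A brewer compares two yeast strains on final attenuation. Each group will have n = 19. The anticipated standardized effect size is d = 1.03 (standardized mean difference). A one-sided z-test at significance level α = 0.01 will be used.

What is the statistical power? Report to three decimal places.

Power ≈ 0.802

Noncentrality parameter: δ = d·√(n/2) = 1.03 × √(19/2) = 3.1747
Critical value for a one-sided test at α = 0.01: z_α = 2.326.
Power = P(Z > 2.326 − δ) = Φ(0.848) = 0.8019.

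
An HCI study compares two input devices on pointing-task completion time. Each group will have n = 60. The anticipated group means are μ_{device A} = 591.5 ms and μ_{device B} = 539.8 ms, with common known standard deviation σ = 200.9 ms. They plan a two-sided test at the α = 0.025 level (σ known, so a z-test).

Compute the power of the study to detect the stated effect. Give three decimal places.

Standardized effect: d = |μ_{device A} − μ_{device B}| / σ = |591.5 − 539.8| / 200.9 = 0.2573
Noncentrality parameter: δ = d·√(n/2) = 0.2573 × √(60/2) = 1.4095
Two-sided α = 0.025 → critical value z_{0.0125} = 2.241.
Power = Φ(δ − 2.241) + Φ(−δ − 2.241) = Φ(-0.832) + Φ(-3.651) = 0.2027 + 0.0001 = 0.2029.

Power ≈ 0.203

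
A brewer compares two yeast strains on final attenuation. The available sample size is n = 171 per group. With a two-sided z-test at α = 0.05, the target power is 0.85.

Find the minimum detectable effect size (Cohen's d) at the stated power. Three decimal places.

d ≈ 0.324

Required noncentrality: δ = z_{0.025} + z_{0.15} = 1.960 + 1.036 = 2.996.
(Lower-tail contribution to power is negligible for δ > 0.)
δ = d·√(n/2) ⇒ d = δ/√(n/2) = 2.996/√(171/2) = 0.3241.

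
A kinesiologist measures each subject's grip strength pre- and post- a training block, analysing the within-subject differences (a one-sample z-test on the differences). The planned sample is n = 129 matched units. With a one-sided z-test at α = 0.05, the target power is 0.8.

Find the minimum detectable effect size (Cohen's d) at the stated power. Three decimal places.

d ≈ 0.219

Required noncentrality: δ = z_{0.05} + z_{0.20} = 1.645 + 0.842 = 2.486.
δ = d·√n ⇒ d = δ/√n = 2.486/√129 = 0.2189.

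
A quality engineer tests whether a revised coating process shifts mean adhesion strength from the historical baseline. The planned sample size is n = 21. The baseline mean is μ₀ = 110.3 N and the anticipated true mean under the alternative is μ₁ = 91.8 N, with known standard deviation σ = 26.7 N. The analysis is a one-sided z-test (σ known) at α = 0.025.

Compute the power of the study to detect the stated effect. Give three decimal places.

Standardized effect: d = |μ₁ − μ₀| / σ = |91.8 − 110.3| / 26.7 = 0.6929
Noncentrality parameter: δ = d·√n = 0.6929 × √21 = 3.1752
Critical value for a one-sided test at α = 0.025: z_α = 1.960.
Power = P(Z > 1.960 − δ) = Φ(1.215) = 0.8879.

Power ≈ 0.888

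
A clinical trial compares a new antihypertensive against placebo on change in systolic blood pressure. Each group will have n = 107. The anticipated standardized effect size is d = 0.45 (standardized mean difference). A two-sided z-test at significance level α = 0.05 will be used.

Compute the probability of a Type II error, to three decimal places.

β ≈ 0.092

Noncentrality parameter: δ = d·√(n/2) = 0.45 × √(107/2) = 3.2915
Critical value for a two-sided test at α = 0.05: z_{α/2} = 1.960.
Power = Φ(δ − 1.960) + Φ(−δ − 1.960) = Φ(1.332) + Φ(-5.251) = 0.9085 + 0.0000 = 0.9085.
Type II error: β = 1 − power = 1 − 0.9085 = 0.0915.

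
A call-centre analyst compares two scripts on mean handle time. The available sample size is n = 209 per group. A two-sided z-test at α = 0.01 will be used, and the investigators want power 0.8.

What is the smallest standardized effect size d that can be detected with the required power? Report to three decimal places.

d ≈ 0.334

Required noncentrality: δ = z_{0.005} + z_{0.20} = 2.576 + 0.842 = 3.417.
(The second rejection-region term Φ(−δ − z_{α/2}) is negligible and dropped.)
δ = d·√(n/2) ⇒ d = δ/√(n/2) = 3.417/√(209/2) = 0.3343.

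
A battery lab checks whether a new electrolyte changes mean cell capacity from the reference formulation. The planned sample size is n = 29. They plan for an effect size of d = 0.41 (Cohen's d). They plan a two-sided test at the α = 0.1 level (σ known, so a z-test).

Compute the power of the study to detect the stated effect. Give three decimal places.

Noncentrality parameter: δ = d·√n = 0.41 × √29 = 2.2079
Critical value for a two-sided test at α = 0.1: z_{α/2} = 1.645.
Power = Φ(δ − 1.645) + Φ(−δ − 1.645) = Φ(0.563) + Φ(-3.853) = 0.7133 + 0.0001 = 0.7134.

Power ≈ 0.713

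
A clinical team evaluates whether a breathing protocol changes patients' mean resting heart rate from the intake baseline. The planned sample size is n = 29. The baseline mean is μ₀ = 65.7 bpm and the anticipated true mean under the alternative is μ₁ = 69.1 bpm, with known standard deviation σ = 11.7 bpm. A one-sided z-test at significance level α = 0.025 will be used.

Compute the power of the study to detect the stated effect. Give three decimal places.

Standardized effect: d = |μ₁ − μ₀| / σ = |69.1 − 65.7| / 11.7 = 0.2906
Noncentrality parameter: δ = d·√n = 0.2906 × √29 = 1.5649
One-sided α = 0.025 → critical value z_{0.025} = 1.960.
Power = Φ(δ − 1.960) = Φ(-0.395) = 0.3464.

Power ≈ 0.346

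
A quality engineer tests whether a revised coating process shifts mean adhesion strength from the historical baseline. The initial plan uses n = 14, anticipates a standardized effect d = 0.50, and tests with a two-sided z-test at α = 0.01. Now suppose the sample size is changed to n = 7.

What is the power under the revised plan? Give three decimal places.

With n = 7: δ = d·√n = 0.50 × √7 = 1.3229. Critical value z_{0.005} = 2.576.
Revised power = Φ(δ − 2.576) + Φ(−δ − 2.576) = Φ(-1.253) + Φ(-3.899) = 0.1051 + 0.0000 = 0.1052.

Power ≈ 0.105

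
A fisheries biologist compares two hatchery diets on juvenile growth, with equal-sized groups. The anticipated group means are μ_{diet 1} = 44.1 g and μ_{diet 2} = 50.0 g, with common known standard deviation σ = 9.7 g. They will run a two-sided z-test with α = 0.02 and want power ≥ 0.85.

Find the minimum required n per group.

n = 62 per group

Standardized effect: d = |μ_{diet 1} − μ_{diet 2}| / σ = |44.1 − 50.0| / 9.7 = 0.6082
Set Φ(δ − 2.326) = 0.85; then δ − 2.326 = Φ⁻¹(0.85) = 1.036, giving δ = 3.363.
(For δ > 0 the lower-tail rejection region contributes negligibly to power, so the one-term inversion is standard.)
δ = d·√(n/2) ⇒ n = 2(δ/d)² = 2 × (3.363 / 0.6082)² = 61.13.
Rounding up, n = 62 per group.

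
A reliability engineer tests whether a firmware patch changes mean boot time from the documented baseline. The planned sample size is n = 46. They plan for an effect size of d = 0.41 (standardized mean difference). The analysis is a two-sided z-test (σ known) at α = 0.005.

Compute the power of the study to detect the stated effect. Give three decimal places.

Power ≈ 0.490

Noncentrality parameter: δ = d·√n = 0.41 × √46 = 2.7808
Critical value for a two-sided test at α = 0.005: z_{α/2} = 2.807.
Power = Φ(δ − 2.807) + Φ(−δ − 2.807) = Φ(-0.026) + Φ(-5.588) = 0.4895 + 0.0000 = 0.4895.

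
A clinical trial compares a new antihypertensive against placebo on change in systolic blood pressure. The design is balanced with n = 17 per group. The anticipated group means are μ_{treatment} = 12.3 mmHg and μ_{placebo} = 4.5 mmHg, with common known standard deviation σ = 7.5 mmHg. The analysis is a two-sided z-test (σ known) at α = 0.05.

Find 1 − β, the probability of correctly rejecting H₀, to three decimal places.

Standardized effect: d = |μ_{treatment} − μ_{placebo}| / σ = |12.3 − 4.5| / 7.5 = 1.0400
Noncentrality parameter: δ = d·√(n/2) = 1.0400 × √(17/2) = 3.0321
Critical value for a two-sided test at α = 0.05: z_{α/2} = 1.960.
Power = Φ(δ − 1.960) + Φ(−δ − 1.960) = Φ(1.072) + Φ(-4.992) = 0.8582 + 0.0000 = 0.8582.

Power ≈ 0.858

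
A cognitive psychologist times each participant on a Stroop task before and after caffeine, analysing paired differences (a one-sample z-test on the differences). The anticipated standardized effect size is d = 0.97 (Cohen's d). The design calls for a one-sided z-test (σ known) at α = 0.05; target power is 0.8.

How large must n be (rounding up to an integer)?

For power 0.8 need Φ(δ − z_{0.05}) = 0.8, so δ = z_{0.05} + z_{0.20} = 1.645 + 0.842 = 2.486.
δ = d·√n ⇒ n = (δ/d)² = (2.486 / 0.97)² = 6.57.
Rounding up, n = 7.

n = 7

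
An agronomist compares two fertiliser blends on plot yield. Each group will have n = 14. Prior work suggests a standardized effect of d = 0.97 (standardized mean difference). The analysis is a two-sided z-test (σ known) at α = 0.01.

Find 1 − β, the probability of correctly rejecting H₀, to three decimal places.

Noncentrality parameter: δ = d·√(n/2) = 0.97 × √(14/2) = 2.5664
Critical value for a two-sided test at α = 0.01: z_{α/2} = 2.576.
Power = Φ(δ − 2.576) + Φ(−δ − 2.576) = Φ(-0.009) + Φ(-5.142) = 0.4962 + 0.0000 = 0.4962.

Power ≈ 0.496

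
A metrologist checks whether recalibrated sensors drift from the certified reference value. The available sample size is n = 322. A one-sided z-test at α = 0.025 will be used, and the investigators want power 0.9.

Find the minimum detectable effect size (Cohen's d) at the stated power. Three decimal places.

Need Φ(δ − 1.960) = 0.9, so δ = 1.960 + 1.282 = 3.242.
δ = d·√n ⇒ d = δ/√n = 3.242/√322 = 0.1806.

d ≈ 0.181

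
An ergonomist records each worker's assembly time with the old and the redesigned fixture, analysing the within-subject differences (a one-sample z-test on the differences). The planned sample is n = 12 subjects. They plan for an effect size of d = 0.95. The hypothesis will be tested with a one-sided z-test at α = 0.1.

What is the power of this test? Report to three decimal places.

Noncentrality parameter: δ = d·√n = 0.95 × √12 = 3.2909
One-sided α = 0.1 → critical value z_{0.1} = 1.282.
Power = P(Z > 1.282 − δ) = Φ(2.009) = 0.9777.

Power ≈ 0.978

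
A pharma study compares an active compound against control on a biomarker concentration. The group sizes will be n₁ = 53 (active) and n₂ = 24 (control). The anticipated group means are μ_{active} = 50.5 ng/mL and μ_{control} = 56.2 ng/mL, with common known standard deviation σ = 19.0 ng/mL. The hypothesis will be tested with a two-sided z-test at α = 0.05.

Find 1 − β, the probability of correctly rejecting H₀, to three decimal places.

Standardized effect: d = |μ_{active} − μ_{control}| / σ = |50.5 − 56.2| / 19.0 = 0.3000
Noncentrality parameter: δ = d / √(1/n₁ + 1/n₂) = 0.3000 / √(1/53 + 1/24) = 1.2193
Critical value for a two-sided test at α = 0.05: z_{α/2} = 1.960.
Power = Φ(δ − 1.960) + Φ(−δ − 1.960) = Φ(-0.741) + Φ(-3.179) = 0.2295 + 0.0007 = 0.2302.

Power ≈ 0.230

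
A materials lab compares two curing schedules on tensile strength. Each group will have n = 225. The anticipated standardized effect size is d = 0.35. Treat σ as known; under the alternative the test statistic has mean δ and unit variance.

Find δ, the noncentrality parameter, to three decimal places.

The noncentrality parameter scales effect size by the design's sample-size factor: δ = d·√(n/2) = 0.35 × √(225/2) = 3.7123

δ ≈ 3.712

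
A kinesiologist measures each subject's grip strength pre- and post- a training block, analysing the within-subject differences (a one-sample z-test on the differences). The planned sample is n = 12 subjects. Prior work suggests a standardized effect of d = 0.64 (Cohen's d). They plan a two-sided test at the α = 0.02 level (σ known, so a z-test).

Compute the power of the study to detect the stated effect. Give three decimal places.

Noncentrality parameter: δ = d·√n = 0.64 × √12 = 2.2170
Critical value for a two-sided test at α = 0.02: z_{α/2} = 2.326.
Power = Φ(δ − 2.326) + Φ(−δ − 2.326) = Φ(-0.109) + Φ(-4.543) = 0.4565 + 0.0000 = 0.4565.

Power ≈ 0.456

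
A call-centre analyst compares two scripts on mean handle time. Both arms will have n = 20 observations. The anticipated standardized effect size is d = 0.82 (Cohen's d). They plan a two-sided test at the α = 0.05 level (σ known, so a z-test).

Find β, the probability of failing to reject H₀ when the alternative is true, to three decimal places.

Noncentrality parameter: δ = d·√(n/2) = 0.82 × √(20/2) = 2.5931
Two-sided α = 0.05 → critical value z_{0.025} = 1.960.
Power = Φ(δ − 1.960) + Φ(−δ − 1.960) = Φ(0.633) + Φ(-4.553) = 0.7367 + 0.0000 = 0.7367.
Type II error: β = 1 − power = 1 − 0.7367 = 0.2633.

β ≈ 0.263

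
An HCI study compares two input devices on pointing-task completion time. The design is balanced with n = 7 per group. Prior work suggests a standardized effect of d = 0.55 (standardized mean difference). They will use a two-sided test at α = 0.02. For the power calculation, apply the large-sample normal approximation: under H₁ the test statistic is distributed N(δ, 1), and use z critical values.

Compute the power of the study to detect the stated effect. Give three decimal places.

Power ≈ 0.098

Noncentrality parameter: δ = d·√(n/2) = 0.55 × √(7/2) = 1.0290
Critical value for a two-sided test at α = 0.02: z_{α/2} = 2.326.
Power = Φ(δ − 2.326) + Φ(−δ − 2.326) = Φ(-1.297) + Φ(-3.355) = 0.0972 + 0.0004 = 0.0976.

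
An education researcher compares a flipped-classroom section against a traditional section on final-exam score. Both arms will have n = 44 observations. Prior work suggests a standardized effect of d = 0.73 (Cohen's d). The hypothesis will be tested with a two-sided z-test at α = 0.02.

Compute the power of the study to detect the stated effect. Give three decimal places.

Noncentrality parameter: λ = d·√(n/2) = 0.73 × √(44/2) = 3.4240
Two-sided α = 0.02 → critical value z_{0.01} = 2.326.
Power = Φ(λ − 2.326) + Φ(−λ − 2.326) = Φ(1.098) + Φ(-5.750) = 0.8638 + 0.0000 = 0.8638.

Power ≈ 0.864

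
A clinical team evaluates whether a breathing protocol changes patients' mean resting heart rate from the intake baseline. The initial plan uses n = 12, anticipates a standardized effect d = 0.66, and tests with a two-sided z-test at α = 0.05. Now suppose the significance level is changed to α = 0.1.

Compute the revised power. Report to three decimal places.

Power ≈ 0.739

δ = d·√n = 0.66 × √12 = 2.2863 (unchanged). New critical value: z_{0.05} = 1.645.
Revised power = Φ(δ − 1.645) + Φ(−δ − 1.645) = Φ(0.641) + Φ(-3.931) = 0.7394 + 0.0000 = 0.7394.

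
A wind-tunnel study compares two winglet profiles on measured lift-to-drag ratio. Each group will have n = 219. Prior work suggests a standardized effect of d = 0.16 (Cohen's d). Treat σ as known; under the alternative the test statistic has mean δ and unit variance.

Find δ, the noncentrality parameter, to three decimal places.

δ ≈ 1.674

δ = d·√(n/2) = 0.16 × √(219/2) = 1.6743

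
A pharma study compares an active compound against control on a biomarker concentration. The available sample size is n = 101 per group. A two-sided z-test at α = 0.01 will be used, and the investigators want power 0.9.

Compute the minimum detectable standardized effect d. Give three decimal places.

d ≈ 0.543

Required noncentrality: δ = z_{0.005} + z_{0.10} = 2.576 + 1.282 = 3.857.
(The second rejection-region term Φ(−δ − z_{α/2}) is negligible and dropped.)
δ = d·√(n/2) ⇒ d = δ/√(n/2) = 3.857/√(101/2) = 0.5428.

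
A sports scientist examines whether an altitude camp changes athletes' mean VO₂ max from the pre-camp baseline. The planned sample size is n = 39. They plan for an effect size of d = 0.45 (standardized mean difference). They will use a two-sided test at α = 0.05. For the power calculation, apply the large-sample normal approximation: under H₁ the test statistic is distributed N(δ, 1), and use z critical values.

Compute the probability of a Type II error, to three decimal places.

Noncentrality parameter: δ = d·√n = 0.45 × √39 = 2.8102
Two-sided α = 0.05 → critical value z_{0.025} = 1.960.
Power = Φ(δ − 1.960) + Φ(−δ − 1.960) = Φ(0.850) + Φ(-4.770) = 0.8024 + 0.0000 = 0.8024.
Type II error: β = 1 − power = 1 − 0.8024 = 0.1976.

β ≈ 0.198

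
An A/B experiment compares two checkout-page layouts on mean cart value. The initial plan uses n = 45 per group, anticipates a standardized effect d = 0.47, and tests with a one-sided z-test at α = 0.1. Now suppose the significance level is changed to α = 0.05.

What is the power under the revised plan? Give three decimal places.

δ = d·√(n/2) = 0.47 × √(45/2) = 2.2294 (unchanged). New critical value: z_{0.05} = 1.645.
Revised power = P(Z > 1.645 − δ) = Φ(0.585) = 0.7206.

Power ≈ 0.721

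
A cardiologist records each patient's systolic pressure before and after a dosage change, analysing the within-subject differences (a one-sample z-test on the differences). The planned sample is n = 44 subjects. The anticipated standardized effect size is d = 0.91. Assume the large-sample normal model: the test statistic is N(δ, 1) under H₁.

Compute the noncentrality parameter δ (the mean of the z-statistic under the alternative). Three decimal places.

δ = d·√n = 0.91 × √44 = 6.0363

δ ≈ 6.036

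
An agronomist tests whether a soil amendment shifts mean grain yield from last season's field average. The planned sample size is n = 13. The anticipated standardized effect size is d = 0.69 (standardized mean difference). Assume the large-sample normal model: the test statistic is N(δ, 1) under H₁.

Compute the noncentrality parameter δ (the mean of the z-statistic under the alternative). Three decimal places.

δ = d·√n = 0.69 × √13 = 2.4878

δ ≈ 2.488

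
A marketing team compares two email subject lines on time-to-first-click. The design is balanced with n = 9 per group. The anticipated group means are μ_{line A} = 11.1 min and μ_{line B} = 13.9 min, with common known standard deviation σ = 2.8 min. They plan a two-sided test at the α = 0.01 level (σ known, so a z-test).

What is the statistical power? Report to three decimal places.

Standardized effect: d = |μ_{line A} − μ_{line B}| / σ = |11.1 − 13.9| / 2.8 = 1.0000
Noncentrality parameter: λ = d·√(n/2) = 1.0000 × √(9/2) = 2.1213
Critical value for a two-sided test at α = 0.01: z_{α/2} = 2.576.
Power = Φ(λ − 2.576) + Φ(−λ − 2.576) = Φ(-0.455) + Φ(-4.697) = 0.3247 + 0.0000 = 0.3247.

Power ≈ 0.325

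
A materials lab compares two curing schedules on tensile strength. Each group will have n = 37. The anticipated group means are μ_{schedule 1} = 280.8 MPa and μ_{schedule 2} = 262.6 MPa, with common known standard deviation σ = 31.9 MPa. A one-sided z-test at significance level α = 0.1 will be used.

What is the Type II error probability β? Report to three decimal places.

β ≈ 0.121

Standardized effect: d = |μ_{schedule 1} − μ_{schedule 2}| / σ = |280.8 − 262.6| / 31.9 = 0.5705
Noncentrality parameter: δ = d·√(n/2) = 0.5705 × √(37/2) = 2.4540
One-sided α = 0.1 → critical value z_{0.1} = 1.282.
Power = P(Z > 1.282 − δ) = Φ(1.172) = 0.8795.
Type II error: β = 1 − power = 1 − 0.8795 = 0.1205.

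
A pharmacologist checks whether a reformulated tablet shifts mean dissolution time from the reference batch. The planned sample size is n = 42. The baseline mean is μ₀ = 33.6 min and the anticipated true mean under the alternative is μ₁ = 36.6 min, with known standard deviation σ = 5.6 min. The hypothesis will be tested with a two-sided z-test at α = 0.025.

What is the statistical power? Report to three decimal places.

Standardized effect: d = |μ₁ − μ₀| / σ = |36.6 − 33.6| / 5.6 = 0.5357
Noncentrality parameter: λ = d·√n = 0.5357 × √42 = 3.4718
Two-sided α = 0.025 → critical value z_{0.0125} = 2.241.
Power = Φ(λ − 2.241) + Φ(−λ − 2.241) = Φ(1.230) + Φ(-5.713) = 0.8907 + 0.0000 = 0.8907.

Power ≈ 0.891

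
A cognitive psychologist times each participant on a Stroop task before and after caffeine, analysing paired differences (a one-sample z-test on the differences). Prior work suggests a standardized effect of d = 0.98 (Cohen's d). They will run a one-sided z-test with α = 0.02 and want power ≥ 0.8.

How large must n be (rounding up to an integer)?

n = 9

Set Φ(δ − 2.054) = 0.8; then δ − 2.054 = Φ⁻¹(0.8) = 0.842, giving δ = 2.895.
δ = d·√n ⇒ n = (δ/d)² = (2.895 / 0.98)² = 8.73.
Round up to the next whole unit.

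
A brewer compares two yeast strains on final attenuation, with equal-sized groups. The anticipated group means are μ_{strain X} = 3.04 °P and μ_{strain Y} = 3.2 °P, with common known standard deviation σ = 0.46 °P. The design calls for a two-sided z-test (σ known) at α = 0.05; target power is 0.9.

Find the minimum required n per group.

n = 174 per group

Standardized effect: d = |μ_{strain X} − μ_{strain Y}| / σ = |3.04 − 3.2| / 0.46 = 0.3478
For power 0.9 need Φ(δ − z_{0.025}) = 0.9, so δ = z_{0.025} + z_{0.10} = 1.960 + 1.282 = 3.242.
(Ignoring the negligible lower-tail rejection probability gives the usual closed-form inversion.)
δ = d·√(n/2) ⇒ n = 2(δ/d)² = 2 × (3.242 / 0.3478)² = 173.70.
Rounding up, n = 174 per group.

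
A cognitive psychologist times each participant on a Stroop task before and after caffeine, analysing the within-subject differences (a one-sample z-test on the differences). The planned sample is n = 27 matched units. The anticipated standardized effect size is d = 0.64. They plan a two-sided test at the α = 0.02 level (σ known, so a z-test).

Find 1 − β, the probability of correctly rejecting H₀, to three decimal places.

Power ≈ 0.841

Noncentrality parameter: δ = d·√n = 0.64 × √27 = 3.3255
Two-sided α = 0.02 → critical value z_{0.01} = 2.326.
Power = Φ(δ − 2.326) + Φ(−δ − 2.326) = Φ(0.999) + Φ(-5.652) = 0.8411 + 0.0000 = 0.8411.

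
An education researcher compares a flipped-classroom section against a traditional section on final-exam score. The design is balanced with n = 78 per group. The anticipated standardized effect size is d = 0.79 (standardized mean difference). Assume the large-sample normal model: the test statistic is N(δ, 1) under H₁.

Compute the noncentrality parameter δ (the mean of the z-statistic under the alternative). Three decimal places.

δ ≈ 4.934

The noncentrality parameter scales effect size by the design's sample-size factor: δ = d·√(n/2) = 0.79 × √(78/2) = 4.9335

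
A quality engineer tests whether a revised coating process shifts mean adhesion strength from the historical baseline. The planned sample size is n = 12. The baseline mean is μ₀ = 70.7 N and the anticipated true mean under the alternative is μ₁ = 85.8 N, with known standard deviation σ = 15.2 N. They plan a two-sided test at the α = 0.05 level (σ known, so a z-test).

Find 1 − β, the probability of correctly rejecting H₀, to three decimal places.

Standardized effect: d = |μ₁ − μ₀| / σ = |85.8 − 70.7| / 15.2 = 0.9934
Noncentrality parameter: δ = d·√n = 0.9934 × √12 = 3.4413
Critical value for a two-sided test at α = 0.05: z_{α/2} = 1.960.
Power = Φ(δ − 1.960) + Φ(−δ − 1.960) = Φ(1.481) + Φ(-5.401) = 0.9307 + 0.0000 = 0.9307.

Power ≈ 0.931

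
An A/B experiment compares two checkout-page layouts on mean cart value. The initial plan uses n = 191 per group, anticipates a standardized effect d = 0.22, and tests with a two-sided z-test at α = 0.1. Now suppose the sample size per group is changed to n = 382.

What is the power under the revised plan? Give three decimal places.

With n = 382 per group: δ = d·√(n/2) = 0.22 × √(382/2) = 3.0405. Critical value z_{0.05} = 1.645.
Revised power = Φ(δ − 1.645) + Φ(−δ − 1.645) = Φ(1.396) + Φ(-4.685) = 0.9186 + 0.0000 = 0.9186.

Power ≈ 0.919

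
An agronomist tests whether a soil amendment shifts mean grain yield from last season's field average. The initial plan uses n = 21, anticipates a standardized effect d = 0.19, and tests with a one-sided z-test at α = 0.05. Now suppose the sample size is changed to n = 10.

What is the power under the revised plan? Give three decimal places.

With n = 10: δ = d·√n = 0.19 × √10 = 0.6008. Critical value z_{0.05} = 1.645.
Revised power = P(Z > 1.645 − δ) = Φ(-1.044) = 0.1482.

Power ≈ 0.148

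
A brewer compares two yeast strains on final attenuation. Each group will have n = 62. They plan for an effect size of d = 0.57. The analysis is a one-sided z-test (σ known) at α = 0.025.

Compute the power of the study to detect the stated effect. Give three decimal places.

Noncentrality parameter: δ = d·√(n/2) = 0.57 × √(62/2) = 3.1736
One-sided α = 0.025 → critical value z_{0.025} = 1.960.
Power = P(Z > 1.960 − δ) = Φ(1.214) = 0.8876.

Power ≈ 0.888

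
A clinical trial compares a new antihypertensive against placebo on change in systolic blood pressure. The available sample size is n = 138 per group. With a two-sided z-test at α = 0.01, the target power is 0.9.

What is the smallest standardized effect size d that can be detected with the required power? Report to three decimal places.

Required noncentrality: δ = z_{0.005} + z_{0.10} = 2.576 + 1.282 = 3.857.
(The second rejection-region term Φ(−δ − z_{α/2}) is negligible and dropped.)
δ = d·√(n/2) ⇒ d = δ/√(n/2) = 3.857/√(138/2) = 0.4644.

d ≈ 0.464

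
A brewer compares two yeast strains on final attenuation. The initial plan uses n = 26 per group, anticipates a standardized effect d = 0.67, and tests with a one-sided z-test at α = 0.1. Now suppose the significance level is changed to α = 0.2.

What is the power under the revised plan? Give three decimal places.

Power ≈ 0.942

δ = d·√(n/2) = 0.67 × √(26/2) = 2.4157 (unchanged). New critical value: z_{0.2} = 0.842.
Revised power = Φ(δ − 0.842) = Φ(1.574) = 0.9423.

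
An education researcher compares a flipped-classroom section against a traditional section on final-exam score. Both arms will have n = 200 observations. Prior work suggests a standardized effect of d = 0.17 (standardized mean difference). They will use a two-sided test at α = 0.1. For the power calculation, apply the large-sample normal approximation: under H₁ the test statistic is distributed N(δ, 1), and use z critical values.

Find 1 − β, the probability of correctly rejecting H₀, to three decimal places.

Noncentrality parameter: δ = d·√(n/2) = 0.17 × √(200/2) = 1.7000
Two-sided α = 0.1 → critical value z_{0.05} = 1.645.
Power = Φ(δ − 1.645) + Φ(−δ − 1.645) = Φ(0.055) + Φ(-3.345) = 0.5220 + 0.0004 = 0.5224.

Power ≈ 0.522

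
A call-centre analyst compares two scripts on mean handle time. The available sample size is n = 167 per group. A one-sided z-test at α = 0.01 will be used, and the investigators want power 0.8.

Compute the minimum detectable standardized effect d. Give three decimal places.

d ≈ 0.347

Required noncentrality: δ = z_{0.01} + z_{0.20} = 2.326 + 0.842 = 3.168.
δ = d·√(n/2) ⇒ d = δ/√(n/2) = 3.168/√(167/2) = 0.3467.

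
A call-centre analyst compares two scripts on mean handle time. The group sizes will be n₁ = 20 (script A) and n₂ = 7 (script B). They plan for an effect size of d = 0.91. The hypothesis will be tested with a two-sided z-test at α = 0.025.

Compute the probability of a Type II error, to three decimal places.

β ≈ 0.567

Noncentrality parameter: δ = d / √(1/n₁ + 1/n₂) = 0.91 / √(1/20 + 1/7) = 2.0722
Critical value for a two-sided test at α = 0.025: z_{α/2} = 2.241.
Power = Φ(δ − 2.241) + Φ(−δ − 2.241) = Φ(-0.169) + Φ(-4.314) = 0.4328 + 0.0000 = 0.4328.
Type II error: β = 1 − power = 1 − 0.4328 = 0.5672.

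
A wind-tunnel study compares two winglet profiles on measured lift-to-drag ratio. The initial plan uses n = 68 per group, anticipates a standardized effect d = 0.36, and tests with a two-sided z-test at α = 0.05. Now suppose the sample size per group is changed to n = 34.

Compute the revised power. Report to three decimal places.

With n = 34 per group: δ = d·√(n/2) = 0.36 × √(34/2) = 1.4843. Critical value z_{0.025} = 1.960.
Revised power = Φ(δ − 1.960) + Φ(−δ − 1.960) = Φ(-0.476) + Φ(-3.444) = 0.3172 + 0.0003 = 0.3174.

Power ≈ 0.317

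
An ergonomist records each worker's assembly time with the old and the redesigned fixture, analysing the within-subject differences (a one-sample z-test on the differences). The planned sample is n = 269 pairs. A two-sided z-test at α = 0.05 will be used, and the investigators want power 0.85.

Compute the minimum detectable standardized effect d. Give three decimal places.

d ≈ 0.183

Required noncentrality: δ = z_{0.025} + z_{0.15} = 1.960 + 1.036 = 2.996.
(The second rejection-region term Φ(−δ − z_{α/2}) is negligible and dropped.)
δ = d·√n ⇒ d = δ/√n = 2.996/√269 = 0.1827.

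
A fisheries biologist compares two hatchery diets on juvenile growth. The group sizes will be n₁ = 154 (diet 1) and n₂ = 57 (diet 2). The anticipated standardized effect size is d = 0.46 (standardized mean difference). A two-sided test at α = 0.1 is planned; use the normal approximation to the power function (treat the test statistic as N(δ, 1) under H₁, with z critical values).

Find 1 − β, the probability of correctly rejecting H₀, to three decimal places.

Noncentrality parameter: δ = d / √(1/n₁ + 1/n₂) = 0.46 / √(1/154 + 1/57) = 2.9670
Critical value for a two-sided test at α = 0.1: z_{α/2} = 1.645.
Power = Φ(δ − 1.645) + Φ(−δ − 1.645) = Φ(1.322) + Φ(-4.612) = 0.9069 + 0.0000 = 0.9069.

Power ≈ 0.907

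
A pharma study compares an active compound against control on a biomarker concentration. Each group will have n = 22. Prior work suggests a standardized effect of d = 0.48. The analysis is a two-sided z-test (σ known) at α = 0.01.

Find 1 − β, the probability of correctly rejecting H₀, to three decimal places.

Power ≈ 0.163

Noncentrality parameter: δ = d·√(n/2) = 0.48 × √(22/2) = 1.5920
Two-sided α = 0.01 → critical value z_{0.005} = 2.576.
Power = Φ(δ − 2.576) + Φ(−δ − 2.576) = Φ(-0.984) + Φ(-4.168) = 0.1626 + 0.0000 = 0.1626.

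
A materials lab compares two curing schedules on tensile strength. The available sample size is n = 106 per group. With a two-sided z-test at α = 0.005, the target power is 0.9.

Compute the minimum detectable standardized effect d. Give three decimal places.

d ≈ 0.562

Need Φ(δ − 2.807) = 0.9, so δ = 2.807 + 1.282 = 4.089.
(The second rejection-region term Φ(−δ − z_{α/2}) is negligible and dropped.)
δ = d·√(n/2) ⇒ d = δ/√(n/2) = 4.089/√(106/2) = 0.5616.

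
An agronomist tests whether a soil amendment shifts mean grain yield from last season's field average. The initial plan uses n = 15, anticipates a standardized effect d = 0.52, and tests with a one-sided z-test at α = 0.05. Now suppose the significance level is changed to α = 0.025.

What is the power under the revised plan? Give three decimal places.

Power ≈ 0.522

δ = d·√n = 0.52 × √15 = 2.0140 (unchanged). New critical value: z_{0.025} = 1.960.
Revised power = P(Z > 1.960 − δ) = Φ(0.054) = 0.5215.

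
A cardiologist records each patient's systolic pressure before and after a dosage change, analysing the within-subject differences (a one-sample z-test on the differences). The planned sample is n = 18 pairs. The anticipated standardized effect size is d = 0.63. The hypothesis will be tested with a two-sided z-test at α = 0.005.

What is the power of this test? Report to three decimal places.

Power ≈ 0.447

Noncentrality parameter: λ = d·√n = 0.63 × √18 = 2.6729
Two-sided α = 0.005 → critical value z_{0.0025} = 2.807.
Power = Φ(λ − 2.807) + Φ(−λ − 2.807) = Φ(-0.134) + Φ(-5.480) = 0.4466 + 0.0000 = 0.4466.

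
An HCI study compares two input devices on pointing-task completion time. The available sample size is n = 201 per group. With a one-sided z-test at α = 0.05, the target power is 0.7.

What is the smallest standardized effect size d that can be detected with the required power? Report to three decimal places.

Need Φ(δ − 1.645) = 0.7, so δ = 1.645 + 0.524 = 2.169.
δ = d·√(n/2) ⇒ d = δ/√(n/2) = 2.169/√(201/2) = 0.2164.

d ≈ 0.216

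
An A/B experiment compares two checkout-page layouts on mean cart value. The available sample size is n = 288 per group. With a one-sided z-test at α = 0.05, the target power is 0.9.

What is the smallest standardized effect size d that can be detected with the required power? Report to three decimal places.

d ≈ 0.244

Required noncentrality: δ = z_{0.05} + z_{0.10} = 1.645 + 1.282 = 2.926.
δ = d·√(n/2) ⇒ d = δ/√(n/2) = 2.926/√(288/2) = 0.2439.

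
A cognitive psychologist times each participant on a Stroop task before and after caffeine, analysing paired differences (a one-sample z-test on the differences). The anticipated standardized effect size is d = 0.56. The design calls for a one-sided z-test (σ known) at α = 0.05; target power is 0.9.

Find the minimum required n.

n = 28

Set Φ(δ − 1.645) = 0.9; then δ − 1.645 = Φ⁻¹(0.9) = 1.282, giving δ = 2.926.
δ = d·√n ⇒ n = (δ/d)² = (2.926 / 0.56)² = 27.31.
Rounding up, n = 28.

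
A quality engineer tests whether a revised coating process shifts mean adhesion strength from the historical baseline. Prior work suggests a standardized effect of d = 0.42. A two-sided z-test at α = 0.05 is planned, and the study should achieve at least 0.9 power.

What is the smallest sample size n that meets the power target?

Set Φ(δ − 1.960) = 0.9; then δ − 1.960 = Φ⁻¹(0.9) = 1.282, giving δ = 3.242.
(For δ > 0 the lower-tail rejection region contributes negligibly to power, so the one-term inversion is standard.)
δ = d·√n ⇒ n = (δ/d)² = (3.242 / 0.42)² = 59.57.
Round up to the next whole unit.

n = 60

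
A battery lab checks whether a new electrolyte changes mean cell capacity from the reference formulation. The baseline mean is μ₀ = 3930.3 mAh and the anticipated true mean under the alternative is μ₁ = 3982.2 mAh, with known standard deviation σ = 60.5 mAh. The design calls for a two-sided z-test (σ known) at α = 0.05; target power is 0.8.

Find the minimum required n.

Standardized effect: d = |μ₁ − μ₀| / σ = |3982.2 − 3930.3| / 60.5 = 0.8579
Set Φ(δ − 1.960) = 0.8; then δ − 1.960 = Φ⁻¹(0.8) = 0.842, giving δ = 2.802.
(The Φ(−δ − z_{α/2}) term is vanishingly small for δ > 0 and is dropped in the standard sample-size formula.)
δ = d·√n ⇒ n = (δ/d)² = (2.802 / 0.8579)² = 10.67.
Round up to the next whole unit.

n = 11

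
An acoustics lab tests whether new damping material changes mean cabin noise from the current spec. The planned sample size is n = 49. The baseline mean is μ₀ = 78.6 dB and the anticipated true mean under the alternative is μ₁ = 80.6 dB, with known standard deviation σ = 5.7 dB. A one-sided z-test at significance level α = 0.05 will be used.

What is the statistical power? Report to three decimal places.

Power ≈ 0.791

Standardized effect: d = |μ₁ − μ₀| / σ = |80.6 − 78.6| / 5.7 = 0.3509
Noncentrality parameter: δ = d·√n = 0.3509 × √49 = 2.4561
Critical value for a one-sided test at α = 0.05: z_α = 1.645.
Power = P(Z > 1.645 − δ) = Φ(0.811) = 0.7914.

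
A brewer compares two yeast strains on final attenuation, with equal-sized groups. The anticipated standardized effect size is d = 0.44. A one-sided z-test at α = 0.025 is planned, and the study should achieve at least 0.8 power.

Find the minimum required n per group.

For power 0.8 need Φ(δ − z_{0.025}) = 0.8, so δ = z_{0.025} + z_{0.20} = 1.960 + 0.842 = 2.802.
δ = d·√(n/2) ⇒ n = 2(δ/d)² = 2 × (2.802 / 0.44)² = 81.08.
Round up to the next whole unit.

n = 82 per group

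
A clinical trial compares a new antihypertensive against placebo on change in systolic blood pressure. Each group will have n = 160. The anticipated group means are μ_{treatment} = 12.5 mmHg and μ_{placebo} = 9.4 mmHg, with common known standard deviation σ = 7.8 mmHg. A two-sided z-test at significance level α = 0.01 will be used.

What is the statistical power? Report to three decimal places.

Standardized effect: d = |μ_{treatment} − μ_{placebo}| / σ = |12.5 − 9.4| / 7.8 = 0.3974
Noncentrality parameter: δ = d·√(n/2) = 0.3974 × √(160/2) = 3.5548
Critical value for a two-sided test at α = 0.01: z_{α/2} = 2.576.
Power = Φ(δ − 2.576) + Φ(−δ − 2.576) = Φ(0.979) + Φ(-6.131) = 0.8362 + 0.0000 = 0.8362.

Power ≈ 0.836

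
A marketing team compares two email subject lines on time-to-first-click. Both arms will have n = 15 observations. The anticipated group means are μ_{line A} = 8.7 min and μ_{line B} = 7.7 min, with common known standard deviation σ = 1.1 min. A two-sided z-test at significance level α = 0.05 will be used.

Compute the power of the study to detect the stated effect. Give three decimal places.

Standardized effect: d = |μ_{line A} − μ_{line B}| / σ = |8.7 − 7.7| / 1.1 = 0.9091
Noncentrality parameter: δ = d·√(n/2) = 0.9091 × √(15/2) = 2.4896
Two-sided α = 0.05 → critical value z_{0.025} = 1.960.
Power = Φ(δ − 1.960) + Φ(−δ − 1.960) = Φ(0.530) + Φ(-4.450) = 0.7018 + 0.0000 = 0.7018.

Power ≈ 0.702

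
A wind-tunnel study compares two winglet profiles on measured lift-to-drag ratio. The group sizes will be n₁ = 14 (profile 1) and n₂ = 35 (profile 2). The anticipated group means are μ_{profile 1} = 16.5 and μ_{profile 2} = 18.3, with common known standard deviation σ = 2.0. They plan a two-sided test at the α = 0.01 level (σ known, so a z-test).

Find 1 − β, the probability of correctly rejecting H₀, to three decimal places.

Power ≈ 0.607

Standardized effect: d = |μ_{profile 1} − μ_{profile 2}| / σ = |16.5 − 18.3| / 2.0 = 0.9000
Noncentrality parameter: δ = d / √(1/n₁ + 1/n₂) = 0.9000 / √(1/14 + 1/35) = 2.8460
Critical value for a two-sided test at α = 0.01: z_{α/2} = 2.576.
Power = Φ(δ − 2.576) + Φ(−δ − 2.576) = Φ(0.270) + Φ(-5.422) = 0.6065 + 0.0000 = 0.6065.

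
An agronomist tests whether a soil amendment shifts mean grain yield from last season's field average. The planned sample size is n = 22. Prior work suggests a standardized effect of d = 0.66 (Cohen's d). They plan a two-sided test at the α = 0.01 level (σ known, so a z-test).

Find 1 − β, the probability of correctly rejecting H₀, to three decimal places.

Noncentrality parameter: δ = d·√n = 0.66 × √22 = 3.0957
Critical value for a two-sided test at α = 0.01: z_{α/2} = 2.576.
Power = Φ(δ − 2.576) + Φ(−δ − 2.576) = Φ(0.520) + Φ(-5.672) = 0.6984 + 0.0000 = 0.6984.

Power ≈ 0.698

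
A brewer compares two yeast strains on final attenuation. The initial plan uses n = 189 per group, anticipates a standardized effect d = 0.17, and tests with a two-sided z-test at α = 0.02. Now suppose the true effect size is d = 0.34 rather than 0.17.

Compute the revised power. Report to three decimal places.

With d = 0.34: δ = d·√(n/2) = 0.34 × √(189/2) = 3.3052. Critical value z_{0.01} = 2.326.
Revised power = Φ(δ − 2.326) + Φ(−δ − 2.326) = Φ(0.979) + Φ(-5.632) = 0.8362 + 0.0000 = 0.8362.

Power ≈ 0.836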